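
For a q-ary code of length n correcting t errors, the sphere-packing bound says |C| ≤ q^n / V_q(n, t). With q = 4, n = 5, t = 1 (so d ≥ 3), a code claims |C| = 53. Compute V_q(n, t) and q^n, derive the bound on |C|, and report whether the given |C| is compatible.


V_q(n, t) = 16, q^n = 1024, Hamming bound = 64, |C| = 53 ≤ bound (satisfied).

Step 1: Compute V_q(n, t) = Σ_{j=0}^1 C(n, j) (q−1)^j.
  j = 0: C(5,0)·(3)^0 = 1·1 = 1.
  j = 1: C(5,1)·(3)^1 = 5·3 = 15.
  V_q(n, t) = 1 + 15 = 16.
Step 2: q^n = 4^5 = 1024.
Step 3: Hamming bound ⌊q^n / V_q(n,t)⌋ = ⌊1024/16⌋ = 64.
Step 4: Compare |C| = 53 to 64: satisfied.
The claimed |C| lies below the Hamming bound.


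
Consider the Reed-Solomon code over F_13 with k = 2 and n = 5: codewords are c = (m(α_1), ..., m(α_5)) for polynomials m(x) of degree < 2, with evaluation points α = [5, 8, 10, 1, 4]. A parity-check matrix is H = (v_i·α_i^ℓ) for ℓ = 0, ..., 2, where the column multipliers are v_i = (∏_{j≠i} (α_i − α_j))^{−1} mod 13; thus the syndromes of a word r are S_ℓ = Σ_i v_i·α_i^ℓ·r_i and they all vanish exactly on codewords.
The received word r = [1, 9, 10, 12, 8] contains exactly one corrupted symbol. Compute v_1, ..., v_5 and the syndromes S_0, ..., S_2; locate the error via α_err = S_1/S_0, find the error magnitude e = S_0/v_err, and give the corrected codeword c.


S = (11, 5, 7), error at position 5, error magnitude e = 1, c = [1, 9, 10, 12, 7].

Step 1: column multipliers v_i = (∏_{j≠i}(α_i − α_j))^{−1} mod 13.
  i = 1 (α = 5): (5−8)(5−10)(5−1)(5−4) = (−3)·(−5)·4·1 = 60 ≡ 8, so v_1 = 8^{−1} = 5 (mod 13).
  i = 2 (α = 8): (8−5)(8−10)(8−1)(8−4) = 3·(−2)·7·4 = −168 ≡ 1, so v_2 = 1^{−1} = 1 (mod 13).
  i = 3 (α = 10): (10−5)(10−8)(10−1)(10−4) = 5·2·9·6 = 540 ≡ 7, so v_3 = 7^{−1} = 2 (mod 13).
  i = 4 (α = 1): (1−5)(1−8)(1−10)(1−4) = (−4)·(−7)·(−9)·(−3) = 756 ≡ 2, so v_4 = 2^{−1} = 7 (mod 13).
  i = 5 (α = 4): (4−5)(4−8)(4−10)(4−1) = (−1)·(−4)·(−6)·3 = −72 ≡ 6, so v_5 = 6^{−1} = 11 (mod 13).
  v = [5, 1, 2, 7, 11].
Step 2: syndromes of r = [1, 9, 10, 12, 8] (all sums mod 13).
  S_0 = Σ v_i r_i = 5·1 + 1·9 + 2·10 + 7·12 + 11·8 = 206 ≡ 11.
  S_1 = Σ v_i α_i r_i = 5·5·1 + 1·8·9 + 2·10·10 + 7·1·12 + 11·4·8 = 733 ≡ 5.
  α_i^2 mod 13 = [12, 12, 9, 1, 3].
  S_2 = Σ v_i α_i^2 r_i = 5·12·1 + 1·12·9 + 2·9·10 + 7·1·12 + 11·3·8 = 696 ≡ 7.
  S = (11, 5, 7) ≠ 0, so r is not a codeword (an error is present).
Step 3: locate the error. For a single error e at position i, S_ℓ = v_i·e·α_i^ℓ, so α_err = S_1/S_0.
  S_0^{−1} = 11^{−1} = 6 (mod 13), so α_err = 5·6 = 30 ≡ 4 = α_5. Error position i = 5.
  Consistency check: S_2/S_1 = 7·8 = 56 ≡ 4 = α_err ✓ (single-error assumption holds).
Step 4: error magnitude e = S_0/v_5 = S_0·∏_{j≠5}(α_5 − α_j) = 11·6 = 66 ≡ 1 (mod 13).
Step 5: correct position 5: c_5 = r_5 − e = 8 − 1 ≡ 7 (mod 13). Hence c = [1, 9, 10, 12, 7].
  Check: interpolating c through the α_i gives m(x) = 5 + 7·x (degree < 2) with m(α_i) = c_i for every i, so c is indeed a codeword.


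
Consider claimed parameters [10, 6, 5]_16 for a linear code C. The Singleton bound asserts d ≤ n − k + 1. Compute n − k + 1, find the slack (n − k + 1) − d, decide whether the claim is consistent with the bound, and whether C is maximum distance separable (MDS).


Singleton RHS = n − k + 1 = 5, slack = 0, bound satisfied, MDS.

Singleton bound: d ≤ n − k + 1.
Here n = 10, k = 6, so n − k + 1 = 5.
Given d = 5, check d ≤ 5: YES.
Slack = (n − k + 1) − d = 0.
The code is MDS (slack = 0).
Description: the claimed parameters are [10, 6, 5]_16; such a code would be MDS (meets Singleton bound).


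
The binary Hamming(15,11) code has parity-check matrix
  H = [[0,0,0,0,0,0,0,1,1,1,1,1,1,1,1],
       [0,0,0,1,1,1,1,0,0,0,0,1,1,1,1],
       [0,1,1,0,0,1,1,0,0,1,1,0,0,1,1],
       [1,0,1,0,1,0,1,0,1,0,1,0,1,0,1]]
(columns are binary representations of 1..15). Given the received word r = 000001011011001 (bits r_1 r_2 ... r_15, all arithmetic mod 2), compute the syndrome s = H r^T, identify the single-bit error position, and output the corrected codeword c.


s = (1, 1, 1, 1)^T, error position = 15, corrected codeword c = 000001011011000

Compute s = H r^T mod 2 one row at a time:
  s_1 = 1 + 1 + 0 + 1 + 1 + 0 + 0 + 1 = 5 ≡ 1 (mod 2).
  s_2 = 0 + 0 + 1 + 0 + 1 + 0 + 0 + 1 = 3 ≡ 1 (mod 2).
  s_3 = 0 + 0 + 1 + 0 + 0 + 1 + 0 + 1 = 3 ≡ 1 (mod 2).
  s_4 = 0 + 0 + 0 + 0 + 1 + 1 + 0 + 1 = 3 ≡ 1 (mod 2).
s = (1, 1, 1, 1)^T — this equals column 15 of H (binary 1111), so error is at position 15.
Correct: flip bit 15 of r = 000001011011001 to get c = 000001011011000.


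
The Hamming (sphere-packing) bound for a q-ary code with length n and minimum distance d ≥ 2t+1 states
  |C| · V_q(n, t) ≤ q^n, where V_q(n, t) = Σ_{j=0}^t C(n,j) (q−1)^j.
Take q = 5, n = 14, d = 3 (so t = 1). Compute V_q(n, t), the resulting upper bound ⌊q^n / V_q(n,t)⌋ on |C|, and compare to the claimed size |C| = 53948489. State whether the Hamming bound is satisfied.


V_q(n, t) = 57, q^n = 6103515625, Hamming bound = 107079221, |C| = 53948489 ≤ bound (satisfied).

Step 1: Compute V_q(n, t) = Σ_{j=0}^1 C(n, j) (q−1)^j.
  j = 0: C(14,0)·(4)^0 = 1·1 = 1.
  j = 1: C(14,1)·(4)^1 = 14·4 = 56.
  V_q(n, t) = 1 + 56 = 57.
Step 2: q^n = 5^14 = 6103515625.
Step 3: Hamming bound ⌊q^n / V_q(n,t)⌋ = ⌊6103515625/57⌋ = 107079221.
Step 4: Compare |C| = 53948489 to 107079221: satisfied.
The claimed |C| lies below the Hamming bound.


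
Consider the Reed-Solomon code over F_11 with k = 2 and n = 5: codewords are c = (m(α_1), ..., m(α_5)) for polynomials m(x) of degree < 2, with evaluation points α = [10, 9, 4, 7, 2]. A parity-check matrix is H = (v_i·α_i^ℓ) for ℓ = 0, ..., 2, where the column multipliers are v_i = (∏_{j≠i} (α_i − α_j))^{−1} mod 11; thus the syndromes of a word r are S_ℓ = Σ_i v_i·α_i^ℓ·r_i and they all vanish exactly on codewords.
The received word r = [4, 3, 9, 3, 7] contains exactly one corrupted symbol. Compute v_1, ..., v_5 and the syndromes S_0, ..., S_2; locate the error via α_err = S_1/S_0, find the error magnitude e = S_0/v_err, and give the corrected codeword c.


S = (1, 7, 5), error at position 4, error magnitude e = 2, c = [4, 3, 9, 1, 7].

Step 1: column multipliers v_i = (∏_{j≠i}(α_i − α_j))^{−1} mod 11.
  i = 1 (α = 10): (10−9)(10−4)(10−7)(10−2) = 1·6·3·8 = 144 ≡ 1, so v_1 = 1^{−1} = 1 (mod 11).
  i = 2 (α = 9): (9−10)(9−4)(9−7)(9−2) = (−1)·5·2·7 = −70 ≡ 7, so v_2 = 7^{−1} = 8 (mod 11).
  i = 3 (α = 4): (4−10)(4−9)(4−7)(4−2) = (−6)·(−5)·(−3)·2 = −180 ≡ 7, so v_3 = 7^{−1} = 8 (mod 11).
  i = 4 (α = 7): (7−10)(7−9)(7−4)(7−2) = (−3)·(−2)·3·5 = 90 ≡ 2, so v_4 = 2^{−1} = 6 (mod 11).
  i = 5 (α = 2): (2−10)(2−9)(2−4)(2−7) = (−8)·(−7)·(−2)·(−5) = 560 ≡ 10, so v_5 = 10^{−1} = 10 (mod 11).
  v = [1, 8, 8, 6, 10].
Step 2: syndromes of r = [4, 3, 9, 3, 7] (all sums mod 11).
  S_0 = Σ v_i r_i = 1·4 + 8·3 + 8·9 + 6·3 + 10·7 = 188 ≡ 1.
  S_1 = Σ v_i α_i r_i = 1·10·4 + 8·9·3 + 8·4·9 + 6·7·3 + 10·2·7 = 810 ≡ 7.
  α_i^2 mod 11 = [1, 4, 5, 5, 4].
  S_2 = Σ v_i α_i^2 r_i = 1·1·4 + 8·4·3 + 8·5·9 + 6·5·3 + 10·4·7 = 830 ≡ 5.
  S = (1, 7, 5) ≠ 0, so r is not a codeword (an error is present).
Step 3: locate the error. For a single error e at position i, S_ℓ = v_i·e·α_i^ℓ, so α_err = S_1/S_0.
  S_0^{−1} = 1^{−1} = 1 (mod 11), so α_err = 7·1 = 7 ≡ 7 = α_4. Error position i = 4.
  Consistency check: S_2/S_1 = 5·8 = 40 ≡ 7 = α_err ✓ (single-error assumption holds).
Step 4: error magnitude e = S_0/v_4 = S_0·∏_{j≠4}(α_4 − α_j) = 1·2 = 2 ≡ 2 (mod 11).
Step 5: correct position 4: c_4 = r_4 − e = 3 − 2 ≡ 1 (mod 11). Hence c = [4, 3, 9, 1, 7].
  Check: interpolating c through the α_i gives m(x) = 5 + 1·x (degree < 2) with m(α_i) = c_i for every i, so c is indeed a codeword.


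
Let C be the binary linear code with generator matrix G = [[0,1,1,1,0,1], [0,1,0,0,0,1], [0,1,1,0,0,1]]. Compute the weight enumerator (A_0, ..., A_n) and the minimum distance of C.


Weight distribution: A_0 = 1, A_1 = 2, A_2 = 2, A_3 = 2, A_4 = 1. Minimum distance d = 1.

Enumerate all 2^3 = 8 messages m ∈ F_2^3.
For each, compute codeword c = mG in F_2^6, then tally its weight.
  m = 000 → c = 000000, weight = 0.
  m = 100 → c = 011101, weight = 4.
  m = 010 → c = 010001, weight = 2.
  m = 110 → c = 001100, weight = 2.
  m = 001 → c = 011001, weight = 3.
  m = 101 → c = 000100, weight = 1.
  m = 011 → c = 001000, weight = 1.
  m = 111 → c = 010101, weight = 3.
Tally weights:
  weight 0: 1 codewords.
  weight 1: 2 codewords.
  weight 2: 2 codewords.
  weight 3: 2 codewords.
  weight 4: 1 codewords.
Minimum distance d = smallest w > 0 with A_w > 0 = 1.
Sanity: Σ A_w = 8 = 2^3 = 8 ✓.


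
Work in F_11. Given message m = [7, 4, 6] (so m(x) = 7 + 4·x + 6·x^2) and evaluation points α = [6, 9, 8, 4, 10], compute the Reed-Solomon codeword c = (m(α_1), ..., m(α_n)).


c = [5, 1, 5, 9, 9]

Message polynomial: m(x) = 7 + 4·x + 6·x^2 (mod 11).
For each evaluation point α_i, compute m(α_i) mod 11:
  α_1 = 6: Horner steps 6 → 7 → 5, so m(6) = 5.
  α_2 = 9: Horner steps 6 → 3 → 1, so m(9) = 1.
  α_3 = 8: Horner steps 6 → 8 → 5, so m(8) = 5.
  α_4 = 4: Horner steps 6 → 6 → 9, so m(4) = 9.
  α_5 = 10: Horner steps 6 → 9 → 9, so m(10) = 9.
Codeword c = [5, 1, 5, 9, 9] ∈ F_11^5.


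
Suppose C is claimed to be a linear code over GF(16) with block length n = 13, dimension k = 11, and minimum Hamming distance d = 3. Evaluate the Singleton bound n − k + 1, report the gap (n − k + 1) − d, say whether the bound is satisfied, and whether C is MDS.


Singleton RHS = n − k + 1 = 3, slack = 0, bound satisfied, MDS.

Singleton bound: d ≤ n − k + 1.
Here n = 13, k = 11, so n − k + 1 = 3.
Given d = 3, check d ≤ 3: YES.
Slack = (n − k + 1) − d = 0.
The code is MDS (slack = 0).
Description: the claimed parameters are [13, 11, 3]_16; such a code would be MDS (meets Singleton bound).


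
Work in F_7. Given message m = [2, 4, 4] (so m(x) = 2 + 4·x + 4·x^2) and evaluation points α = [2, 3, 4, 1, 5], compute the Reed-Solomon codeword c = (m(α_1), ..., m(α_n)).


c = [5, 1, 5, 3, 3]

Message polynomial: m(x) = 2 + 4·x + 4·x^2 (mod 7).
For each evaluation point α_i, compute m(α_i) mod 7:
  α_1 = 2: Horner steps 4 → 5 → 5, so m(2) = 5.
  α_2 = 3: Horner steps 4 → 2 → 1, so m(3) = 1.
  α_3 = 4: Horner steps 4 → 6 → 5, so m(4) = 5.
  α_4 = 1: Horner steps 4 → 1 → 3, so m(1) = 3.
  α_5 = 5: Horner steps 4 → 3 → 3, so m(5) = 3.
Codeword c = [5, 1, 5, 3, 3] ∈ F_7^5.


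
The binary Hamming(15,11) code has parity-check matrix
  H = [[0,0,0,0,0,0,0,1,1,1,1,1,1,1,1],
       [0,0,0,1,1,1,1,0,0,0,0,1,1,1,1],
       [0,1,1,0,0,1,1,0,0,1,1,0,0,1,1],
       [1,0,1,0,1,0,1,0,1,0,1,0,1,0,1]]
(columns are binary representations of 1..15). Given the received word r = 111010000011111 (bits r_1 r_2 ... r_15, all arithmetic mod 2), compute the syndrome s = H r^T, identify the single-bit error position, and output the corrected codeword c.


s = (1, 1, 1, 0)^T, error position = 14, corrected codeword c = 111010000011101

Compute s = H r^T mod 2 one row at a time:
  s_1 = 0 + 0 + 0 + 1 + 1 + 1 + 1 + 1 = 5 ≡ 1 (mod 2).
  s_2 = 0 + 1 + 0 + 0 + 1 + 1 + 1 + 1 = 5 ≡ 1 (mod 2).
  s_3 = 1 + 1 + 0 + 0 + 0 + 1 + 1 + 1 = 5 ≡ 1 (mod 2).
  s_4 = 1 + 1 + 1 + 0 + 0 + 1 + 1 + 1 = 6 ≡ 0 (mod 2).
s = (1, 1, 1, 0)^T — this equals column 14 of H (binary 1110), so error is at position 14.
Correct: flip bit 14 of r = 111010000011111 to get c = 111010000011101.


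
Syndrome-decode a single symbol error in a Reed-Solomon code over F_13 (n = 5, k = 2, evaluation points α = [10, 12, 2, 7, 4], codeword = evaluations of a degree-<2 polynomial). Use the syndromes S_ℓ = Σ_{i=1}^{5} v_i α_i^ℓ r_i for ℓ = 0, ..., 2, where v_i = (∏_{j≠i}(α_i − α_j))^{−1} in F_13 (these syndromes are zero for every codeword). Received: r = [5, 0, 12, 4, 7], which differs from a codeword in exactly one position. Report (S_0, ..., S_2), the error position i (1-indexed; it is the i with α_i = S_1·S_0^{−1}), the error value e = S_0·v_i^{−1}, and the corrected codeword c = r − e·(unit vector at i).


S = (6, 3, 8), error at position 4, error magnitude e = 11, c = [5, 0, 12, 6, 7].

Step 1: column multipliers v_i = (∏_{j≠i}(α_i − α_j))^{−1} mod 13.
  i = 1 (α = 10): (10−12)(10−2)(10−7)(10−4) = (−2)·8·3·6 = −288 ≡ 11, so v_1 = 11^{−1} = 6 (mod 13).
  i = 2 (α = 12): (12−10)(12−2)(12−7)(12−4) = 2·10·5·8 = 800 ≡ 7, so v_2 = 7^{−1} = 2 (mod 13).
  i = 3 (α = 2): (2−10)(2−12)(2−7)(2−4) = (−8)·(−10)·(−5)·(−2) = 800 ≡ 7, so v_3 = 7^{−1} = 2 (mod 13).
  i = 4 (α = 7): (7−10)(7−12)(7−2)(7−4) = (−3)·(−5)·5·3 = 225 ≡ 4, so v_4 = 4^{−1} = 10 (mod 13).
  i = 5 (α = 4): (4−10)(4−12)(4−2)(4−7) = (−6)·(−8)·2·(−3) = −288 ≡ 11, so v_5 = 11^{−1} = 6 (mod 13).
  v = [6, 2, 2, 10, 6].
Step 2: syndromes of r = [5, 0, 12, 4, 7] (all sums mod 13).
  S_0 = Σ v_i r_i = 6·5 + 2·0 + 2·12 + 10·4 + 6·7 = 136 ≡ 6.
  S_1 = Σ v_i α_i r_i = 6·10·5 + 2·12·0 + 2·2·12 + 10·7·4 + 6·4·7 = 796 ≡ 3.
  α_i^2 mod 13 = [9, 1, 4, 10, 3].
  S_2 = Σ v_i α_i^2 r_i = 6·9·5 + 2·1·0 + 2·4·12 + 10·10·4 + 6·3·7 = 892 ≡ 8.
  S = (6, 3, 8) ≠ 0, so r is not a codeword (an error is present).
Step 3: locate the error. For a single error e at position i, S_ℓ = v_i·e·α_i^ℓ, so α_err = S_1/S_0.
  S_0^{−1} = 6^{−1} = 11 (mod 13), so α_err = 3·11 = 33 ≡ 7 = α_4. Error position i = 4.
  Consistency check: S_2/S_1 = 8·9 = 72 ≡ 7 = α_err ✓ (single-error assumption holds).
Step 4: error magnitude e = S_0/v_4 = S_0·∏_{j≠4}(α_4 − α_j) = 6·4 = 24 ≡ 11 (mod 13).
Step 5: correct position 4: c_4 = r_4 − e = 4 − 11 ≡ 6 (mod 13). Hence c = [5, 0, 12, 6, 7].
  Check: interpolating c through the α_i gives m(x) = 4 + 4·x (degree < 2) with m(α_i) = c_i for every i, so c is indeed a codeword.


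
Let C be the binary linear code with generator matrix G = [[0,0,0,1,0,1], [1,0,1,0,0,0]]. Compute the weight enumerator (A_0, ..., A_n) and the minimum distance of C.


Weight distribution: A_0 = 1, A_2 = 2, A_4 = 1. Minimum distance d = 2.

Enumerate all 2^2 = 4 messages m ∈ F_2^2.
For each, compute codeword c = mG in F_2^6, then tally its weight.
  m = 00 → c = 000000, weight = 0.
  m = 10 → c = 000101, weight = 2.
  m = 01 → c = 101000, weight = 2.
  m = 11 → c = 101101, weight = 4.
Tally weights:
  weight 0: 1 codewords.
  weight 2: 2 codewords.
  weight 4: 1 codewords.
Minimum distance d = smallest w > 0 with A_w > 0 = 2.
Sanity: Σ A_w = 4 = 2^2 = 4 ✓.


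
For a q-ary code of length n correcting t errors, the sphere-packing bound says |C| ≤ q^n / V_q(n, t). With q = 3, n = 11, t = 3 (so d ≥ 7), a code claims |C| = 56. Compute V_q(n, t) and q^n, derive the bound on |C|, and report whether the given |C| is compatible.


V_q(n, t) = 1563, q^n = 177147, Hamming bound = 113, |C| = 56 ≤ bound (satisfied).

Step 1: Compute V_q(n, t) = Σ_{j=0}^3 C(n, j) (q−1)^j.
  j = 0: C(11,0)·(2)^0 = 1·1 = 1.
  j = 1: C(11,1)·(2)^1 = 11·2 = 22.
  j = 2: C(11,2)·(2)^2 = 55·4 = 220.
  j = 3: C(11,3)·(2)^3 = 165·8 = 1320.
  V_q(n, t) = 1 + 22 + 220 + 1320 = 1563.
Step 2: q^n = 3^11 = 177147.
Step 3: Hamming bound ⌊q^n / V_q(n,t)⌋ = ⌊177147/1563⌋ = 113.
Step 4: Compare |C| = 56 to 113: satisfied.
The claimed |C| lies below the Hamming bound.


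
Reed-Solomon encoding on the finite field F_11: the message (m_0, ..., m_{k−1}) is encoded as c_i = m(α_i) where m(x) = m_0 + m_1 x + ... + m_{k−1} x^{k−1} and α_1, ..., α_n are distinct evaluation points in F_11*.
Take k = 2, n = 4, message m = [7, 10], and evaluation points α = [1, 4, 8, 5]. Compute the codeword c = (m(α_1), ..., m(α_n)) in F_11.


c = [6, 3, 10, 2]

Message polynomial: m(x) = 7 + 10·x (mod 11).
For each evaluation point α_i, compute m(α_i) mod 11:
  α_1 = 1: Horner steps 10 → 6, so m(1) = 6.
  α_2 = 4: Horner steps 10 → 3, so m(4) = 3.
  α_3 = 8: Horner steps 10 → 10, so m(8) = 10.
  α_4 = 5: Horner steps 10 → 2, so m(5) = 2.
Codeword c = [6, 3, 10, 2] ∈ F_11^4.


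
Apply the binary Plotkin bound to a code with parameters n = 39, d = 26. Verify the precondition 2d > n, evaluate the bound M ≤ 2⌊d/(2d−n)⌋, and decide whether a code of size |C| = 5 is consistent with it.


Plotkin bound M ≤ 4; given |C| = 5 > bound (violated).

Check applicability: 2d = 52, n = 39.
2d − n = 13 > 0, so Plotkin applies.
Compute d/(2d−n) = 26/13 ≈ 2.0000.
⌊d/(2d−n)⌋ = 2.
Plotkin bound: M ≤ 2·2 = 4.
Given |C| = 5, check: VIOLATED.
This |C| is above the Plotkin bound, so no binary code with n = 39, d = 26 and 5 codewords exists.


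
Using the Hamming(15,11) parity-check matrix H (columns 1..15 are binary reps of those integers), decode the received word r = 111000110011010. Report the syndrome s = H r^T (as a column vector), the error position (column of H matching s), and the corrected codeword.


s = (0, 1, 1, 0)^T, error position = 6, corrected codeword c = 111001110011010

Compute s = H r^T mod 2 one row at a time:
  s_1 = 1 + 0 + 0 + 1 + 1 + 0 + 1 + 0 = 4 ≡ 0 (mod 2).
  s_2 = 0 + 0 + 0 + 1 + 1 + 0 + 1 + 0 = 3 ≡ 1 (mod 2).
  s_3 = 1 + 1 + 0 + 1 + 0 + 1 + 1 + 0 = 5 ≡ 1 (mod 2).
  s_4 = 1 + 1 + 0 + 1 + 0 + 1 + 0 + 0 = 4 ≡ 0 (mod 2).
s = (0, 1, 1, 0)^T — this equals column 6 of H (binary 0110), so error is at position 6.
Correct: flip bit 6 of r = 111000110011010 to get c = 111001110011010.


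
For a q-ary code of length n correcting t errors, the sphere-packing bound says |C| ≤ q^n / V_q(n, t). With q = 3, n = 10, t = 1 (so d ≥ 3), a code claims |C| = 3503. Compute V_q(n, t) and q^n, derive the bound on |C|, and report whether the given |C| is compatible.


V_q(n, t) = 21, q^n = 59049, Hamming bound = 2811, |C| = 3503 > bound (violated).

Step 1: Compute V_q(n, t) = Σ_{j=0}^1 C(n, j) (q−1)^j.
  j = 0: C(10,0)·(2)^0 = 1·1 = 1.
  j = 1: C(10,1)·(2)^1 = 10·2 = 20.
  V_q(n, t) = 1 + 20 = 21.
Step 2: q^n = 3^10 = 59049.
Step 3: Hamming bound ⌊q^n / V_q(n,t)⌋ = ⌊59049/21⌋ = 2811.
Step 4: Compare |C| = 3503 to 2811: violated.
The claimed |C| lies above the Hamming bound, so no 3-ary code of length 10 with d ≥ 3 can have 3503 codewords.


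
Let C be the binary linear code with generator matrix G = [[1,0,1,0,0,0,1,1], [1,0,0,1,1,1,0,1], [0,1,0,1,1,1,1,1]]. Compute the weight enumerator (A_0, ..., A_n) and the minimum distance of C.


Weight distribution: A_0 = 1, A_3 = 2, A_4 = 1, A_5 = 2, A_6 = 2. Minimum distance d = 3.

Enumerate all 2^3 = 8 messages m ∈ F_2^3.
For each, compute codeword c = mG in F_2^8, then tally its weight.
  m = 000 → c = 00000000, weight = 0.
  m = 100 → c = 10100011, weight = 4.
  m = 010 → c = 10011101, weight = 5.
  m = 110 → c = 00111110, weight = 5.
  m = 001 → c = 01011111, weight = 6.
  m = 101 → c = 11111100, weight = 6.
  m = 011 → c = 11000010, weight = 3.
  m = 111 → c = 01100001, weight = 3.
Tally weights:
  weight 0: 1 codewords.
  weight 3: 2 codewords.
  weight 4: 1 codewords.
  weight 5: 2 codewords.
  weight 6: 2 codewords.
Minimum distance d = smallest w > 0 with A_w > 0 = 3.
Sanity: Σ A_w = 8 = 2^3 = 8 ✓.


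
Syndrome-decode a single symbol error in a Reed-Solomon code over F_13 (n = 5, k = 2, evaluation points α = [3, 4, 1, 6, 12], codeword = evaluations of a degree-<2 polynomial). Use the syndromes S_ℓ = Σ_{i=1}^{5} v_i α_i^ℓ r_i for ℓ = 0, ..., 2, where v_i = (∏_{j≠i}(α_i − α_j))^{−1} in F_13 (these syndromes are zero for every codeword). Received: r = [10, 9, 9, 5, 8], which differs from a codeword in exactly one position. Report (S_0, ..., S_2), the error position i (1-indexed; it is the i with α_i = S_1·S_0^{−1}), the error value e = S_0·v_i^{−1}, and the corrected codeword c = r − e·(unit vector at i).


S = (2, 8, 6), error at position 2, error magnitude e = 5, c = [10, 4, 9, 5, 8].

Step 1: column multipliers v_i = (∏_{j≠i}(α_i − α_j))^{−1} mod 13.
  i = 1 (α = 3): (3−4)(3−1)(3−6)(3−12) = (−1)·2·(−3)·(−9) = −54 ≡ 11, so v_1 = 11^{−1} = 6 (mod 13).
  i = 2 (α = 4): (4−3)(4−1)(4−6)(4−12) = 1·3·(−2)·(−8) = 48 ≡ 9, so v_2 = 9^{−1} = 3 (mod 13).
  i = 3 (α = 1): (1−3)(1−4)(1−6)(1−12) = (−2)·(−3)·(−5)·(−11) = 330 ≡ 5, so v_3 = 5^{−1} = 8 (mod 13).
  i = 4 (α = 6): (6−3)(6−4)(6−1)(6−12) = 3·2·5·(−6) = −180 ≡ 2, so v_4 = 2^{−1} = 7 (mod 13).
  i = 5 (α = 12): (12−3)(12−4)(12−1)(12−6) = 9·8·11·6 = 4752 ≡ 7, so v_5 = 7^{−1} = 2 (mod 13).
  v = [6, 3, 8, 7, 2].
Step 2: syndromes of r = [10, 9, 9, 5, 8] (all sums mod 13).
  S_0 = Σ v_i r_i = 6·10 + 3·9 + 8·9 + 7·5 + 2·8 = 210 ≡ 2.
  S_1 = Σ v_i α_i r_i = 6·3·10 + 3·4·9 + 8·1·9 + 7·6·5 + 2·12·8 = 762 ≡ 8.
  α_i^2 mod 13 = [9, 3, 1, 10, 1].
  S_2 = Σ v_i α_i^2 r_i = 6·9·10 + 3·3·9 + 8·1·9 + 7·10·5 + 2·1·8 = 1059 ≡ 6.
  S = (2, 8, 6) ≠ 0, so r is not a codeword (an error is present).
Step 3: locate the error. For a single error e at position i, S_ℓ = v_i·e·α_i^ℓ, so α_err = S_1/S_0.
  S_0^{−1} = 2^{−1} = 7 (mod 13), so α_err = 8·7 = 56 ≡ 4 = α_2. Error position i = 2.
  Consistency check: S_2/S_1 = 6·5 = 30 ≡ 4 = α_err ✓ (single-error assumption holds).
Step 4: error magnitude e = S_0/v_2 = S_0·∏_{j≠2}(α_2 − α_j) = 2·9 = 18 ≡ 5 (mod 13).
Step 5: correct position 2: c_2 = r_2 − e = 9 − 5 ≡ 4 (mod 13). Hence c = [10, 4, 9, 5, 8].
  Check: interpolating c through the α_i gives m(x) = 2 + 7·x (degree < 2) with m(α_i) = c_i for every i, so c is indeed a codeword.


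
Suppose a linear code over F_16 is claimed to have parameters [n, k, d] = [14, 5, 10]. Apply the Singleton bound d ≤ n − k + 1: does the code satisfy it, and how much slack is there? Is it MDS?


Singleton RHS = n − k + 1 = 10, slack = 0, bound satisfied, MDS.

Singleton bound: d ≤ n − k + 1.
Here n = 14, k = 5, so n − k + 1 = 10.
Given d = 10, check d ≤ 10: YES.
Slack = (n − k + 1) − d = 0.
The code is MDS (slack = 0).
Description: the claimed parameters are [14, 5, 10]_16; such a code would be MDS (meets Singleton bound).


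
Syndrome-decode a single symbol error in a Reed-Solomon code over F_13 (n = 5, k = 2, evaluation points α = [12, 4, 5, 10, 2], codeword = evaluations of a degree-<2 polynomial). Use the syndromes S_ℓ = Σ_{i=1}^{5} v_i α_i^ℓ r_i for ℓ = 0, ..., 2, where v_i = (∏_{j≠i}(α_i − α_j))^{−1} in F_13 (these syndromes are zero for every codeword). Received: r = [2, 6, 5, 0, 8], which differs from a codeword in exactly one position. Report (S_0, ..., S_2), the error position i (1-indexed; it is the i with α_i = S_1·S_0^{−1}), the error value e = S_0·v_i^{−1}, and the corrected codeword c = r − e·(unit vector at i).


S = (2, 11, 2), error at position 1, error magnitude e = 4, c = [11, 6, 5, 0, 8].

Step 1: column multipliers v_i = (∏_{j≠i}(α_i − α_j))^{−1} mod 13.
  i = 1 (α = 12): (12−4)(12−5)(12−10)(12−2) = 8·7·2·10 = 1120 ≡ 2, so v_1 = 2^{−1} = 7 (mod 13).
  i = 2 (α = 4): (4−12)(4−5)(4−10)(4−2) = (−8)·(−1)·(−6)·2 = −96 ≡ 8, so v_2 = 8^{−1} = 5 (mod 13).
  i = 3 (α = 5): (5−12)(5−4)(5−10)(5−2) = (−7)·1·(−5)·3 = 105 ≡ 1, so v_3 = 1^{−1} = 1 (mod 13).
  i = 4 (α = 10): (10−12)(10−4)(10−5)(10−2) = (−2)·6·5·8 = −480 ≡ 1, so v_4 = 1^{−1} = 1 (mod 13).
  i = 5 (α = 2): (2−12)(2−4)(2−5)(2−10) = (−10)·(−2)·(−3)·(−8) = 480 ≡ 12, so v_5 = 12^{−1} = 12 (mod 13).
  v = [7, 5, 1, 1, 12].
Step 2: syndromes of r = [2, 6, 5, 0, 8] (all sums mod 13).
  S_0 = Σ v_i r_i = 7·2 + 5·6 + 1·5 + 1·0 + 12·8 = 145 ≡ 2.
  S_1 = Σ v_i α_i r_i = 7·12·2 + 5·4·6 + 1·5·5 + 1·10·0 + 12·2·8 = 505 ≡ 11.
  α_i^2 mod 13 = [1, 3, 12, 9, 4].
  S_2 = Σ v_i α_i^2 r_i = 7·1·2 + 5·3·6 + 1·12·5 + 1·9·0 + 12·4·8 = 548 ≡ 2.
  S = (2, 11, 2) ≠ 0, so r is not a codeword (an error is present).
Step 3: locate the error. For a single error e at position i, S_ℓ = v_i·e·α_i^ℓ, so α_err = S_1/S_0.
  S_0^{−1} = 2^{−1} = 7 (mod 13), so α_err = 11·7 = 77 ≡ 12 = α_1. Error position i = 1.
  Consistency check: S_2/S_1 = 2·6 = 12 ≡ 12 = α_err ✓ (single-error assumption holds).
Step 4: error magnitude e = S_0/v_1 = S_0·∏_{j≠1}(α_1 − α_j) = 2·2 = 4 ≡ 4 (mod 13).
Step 5: correct position 1: c_1 = r_1 − e = 2 − 4 ≡ 11 (mod 13). Hence c = [11, 6, 5, 0, 8].
  Check: interpolating c through the α_i gives m(x) = 10 + 12·x (degree < 2) with m(α_i) = c_i for every i, so c is indeed a codeword.


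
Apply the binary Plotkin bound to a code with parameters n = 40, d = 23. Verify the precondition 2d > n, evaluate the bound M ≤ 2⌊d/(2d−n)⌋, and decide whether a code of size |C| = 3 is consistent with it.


Plotkin bound M ≤ 6; given |C| = 3 ≤ bound (satisfied).

Check applicability: 2d = 46, n = 40.
2d − n = 6 > 0, so Plotkin applies.
Compute d/(2d−n) = 23/6 ≈ 3.8333.
⌊d/(2d−n)⌋ = 3.
Plotkin bound: M ≤ 2·3 = 6.
Given |C| = 3, check: satisfied.
This |C| is below the Plotkin bound.


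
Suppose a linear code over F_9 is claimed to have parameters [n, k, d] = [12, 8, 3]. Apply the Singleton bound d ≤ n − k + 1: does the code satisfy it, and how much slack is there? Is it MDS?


Singleton RHS = n − k + 1 = 5, slack = 2, bound satisfied, not MDS.

Singleton bound: d ≤ n − k + 1.
Here n = 12, k = 8, so n − k + 1 = 5.
Given d = 3, check d ≤ 5: YES.
Slack = (n − k + 1) − d = 2.
The code is NOT MDS (slack = 2 > 0).
Description: the claimed parameters are [12, 8, 3]_9; such a code would be non-MDS.


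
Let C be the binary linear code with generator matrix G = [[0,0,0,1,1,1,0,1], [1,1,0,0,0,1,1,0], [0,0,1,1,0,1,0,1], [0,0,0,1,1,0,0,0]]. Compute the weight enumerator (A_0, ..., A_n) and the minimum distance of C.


Weight distribution: A_0 = 1, A_2 = 4, A_4 = 5, A_6 = 6. Minimum distance d = 2.

Enumerate all 2^4 = 16 messages m ∈ F_2^4.
For each, compute codeword c = mG in F_2^8, then tally its weight.
  m = 0000 → c = 00000000, weight = 0.
  m = 1000 → c = 00011101, weight = 4.
  m = 0100 → c = 11000110, weight = 4.
  m = 1100 → c = 11011011, weight = 6.
  m = 0010 → c = 00110101, weight = 4.
  m = 1010 → c = 00101000, weight = 2.
  m = 0110 → c = 11110011, weight = 6.
  m = 1110 → c = 11101110, weight = 6.
  m = 0001 → c = 00011000, weight = 2.
  m = 1001 → c = 00000101, weight = 2.
  m = 0101 → c = 11011110, weight = 6.
  m = 1101 → c = 11000011, weight = 4.
  m = 0011 → c = 00101101, weight = 4.
  m = 1011 → c = 00110000, weight = 2.
  m = 0111 → c = 11101011, weight = 6.
  m = 1111 → c = 11110110, weight = 6.
Tally weights:
  weight 0: 1 codewords.
  weight 2: 4 codewords.
  weight 4: 5 codewords.
  weight 6: 6 codewords.
Minimum distance d = smallest w > 0 with A_w > 0 = 2.
Sanity: Σ A_w = 16 = 2^4 = 16 ✓.


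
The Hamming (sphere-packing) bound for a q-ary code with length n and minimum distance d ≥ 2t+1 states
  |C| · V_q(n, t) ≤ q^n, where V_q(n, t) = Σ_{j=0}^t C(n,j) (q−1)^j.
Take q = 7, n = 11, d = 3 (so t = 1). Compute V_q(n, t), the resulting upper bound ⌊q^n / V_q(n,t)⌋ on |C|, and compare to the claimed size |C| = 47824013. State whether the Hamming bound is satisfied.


V_q(n, t) = 67, q^n = 1977326743, Hamming bound = 29512339, |C| = 47824013 > bound (violated).

Step 1: Compute V_q(n, t) = Σ_{j=0}^1 C(n, j) (q−1)^j.
  j = 0: C(11,0)·(6)^0 = 1·1 = 1.
  j = 1: C(11,1)·(6)^1 = 11·6 = 66.
  V_q(n, t) = 1 + 66 = 67.
Step 2: q^n = 7^11 = 1977326743.
Step 3: Hamming bound ⌊q^n / V_q(n,t)⌋ = ⌊1977326743/67⌋ = 29512339.
Step 4: Compare |C| = 47824013 to 29512339: violated.
The claimed |C| lies above the Hamming bound, so no 7-ary code of length 11 with d ≥ 3 can have 47824013 codewords.


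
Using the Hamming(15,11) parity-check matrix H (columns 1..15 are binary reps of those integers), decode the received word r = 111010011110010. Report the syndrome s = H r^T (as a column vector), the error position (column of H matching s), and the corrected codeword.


s = (1, 0, 1, 1)^T, error position = 11, corrected codeword c = 111010011100010

Compute s = H r^T mod 2 one row at a time:
  s_1 = 1 + 1 + 1 + 1 + 0 + 0 + 1 + 0 = 5 ≡ 1 (mod 2).
  s_2 = 0 + 1 + 0 + 0 + 0 + 0 + 1 + 0 = 2 ≡ 0 (mod 2).
  s_3 = 1 + 1 + 0 + 0 + 1 + 1 + 1 + 0 = 5 ≡ 1 (mod 2).
  s_4 = 1 + 1 + 1 + 0 + 1 + 1 + 0 + 0 = 5 ≡ 1 (mod 2).
s = (1, 0, 1, 1)^T — this equals column 11 of H (binary 1011), so error is at position 11.
Correct: flip bit 11 of r = 111010011110010 to get c = 111010011100010.


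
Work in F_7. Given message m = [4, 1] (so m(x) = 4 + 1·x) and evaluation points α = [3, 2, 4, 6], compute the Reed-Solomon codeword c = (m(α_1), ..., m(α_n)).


c = [0, 6, 1, 3]

Message polynomial: m(x) = 4 + 1·x (mod 7).
For each evaluation point α_i, compute m(α_i) mod 7:
  α_1 = 3: Horner steps 1 → 0, so m(3) = 0.
  α_2 = 2: Horner steps 1 → 6, so m(2) = 6.
  α_3 = 4: Horner steps 1 → 1, so m(4) = 1.
  α_4 = 6: Horner steps 1 → 3, so m(6) = 3.
Codeword c = [0, 6, 1, 3] ∈ F_7^4.


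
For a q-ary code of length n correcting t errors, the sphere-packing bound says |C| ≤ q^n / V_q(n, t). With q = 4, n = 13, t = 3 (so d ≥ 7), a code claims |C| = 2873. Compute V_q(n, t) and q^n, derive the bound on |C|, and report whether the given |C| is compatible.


V_q(n, t) = 8464, q^n = 67108864, Hamming bound = 7928, |C| = 2873 ≤ bound (satisfied).

Step 1: Compute V_q(n, t) = Σ_{j=0}^3 C(n, j) (q−1)^j.
  j = 0: C(13,0)·(3)^0 = 1·1 = 1.
  j = 1: C(13,1)·(3)^1 = 13·3 = 39.
  j = 2: C(13,2)·(3)^2 = 78·9 = 702.
  j = 3: C(13,3)·(3)^3 = 286·27 = 7722.
  V_q(n, t) = 1 + 39 + 702 + 7722 = 8464.
Step 2: q^n = 4^13 = 67108864.
Step 3: Hamming bound ⌊q^n / V_q(n,t)⌋ = ⌊67108864/8464⌋ = 7928.
Step 4: Compare |C| = 2873 to 7928: satisfied.
The claimed |C| lies below the Hamming bound.


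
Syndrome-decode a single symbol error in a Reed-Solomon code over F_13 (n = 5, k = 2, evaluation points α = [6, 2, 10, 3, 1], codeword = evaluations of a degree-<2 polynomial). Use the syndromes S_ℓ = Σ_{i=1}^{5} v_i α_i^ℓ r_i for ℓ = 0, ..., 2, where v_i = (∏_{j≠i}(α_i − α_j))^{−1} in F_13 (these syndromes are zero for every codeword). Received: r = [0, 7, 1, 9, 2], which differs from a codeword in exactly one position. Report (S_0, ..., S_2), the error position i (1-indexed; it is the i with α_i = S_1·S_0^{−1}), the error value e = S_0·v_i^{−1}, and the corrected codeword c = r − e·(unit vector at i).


S = (3, 6, 12), error at position 2, error magnitude e = 8, c = [0, 12, 1, 9, 2].

Step 1: column multipliers v_i = (∏_{j≠i}(α_i − α_j))^{−1} mod 13.
  i = 1 (α = 6): (6−2)(6−10)(6−3)(6−1) = 4·(−4)·3·5 = −240 ≡ 7, so v_1 = 7^{−1} = 2 (mod 13).
  i = 2 (α = 2): (2−6)(2−10)(2−3)(2−1) = (−4)·(−8)·(−1)·1 = −32 ≡ 7, so v_2 = 7^{−1} = 2 (mod 13).
  i = 3 (α = 10): (10−6)(10−2)(10−3)(10−1) = 4·8·7·9 = 2016 ≡ 1, so v_3 = 1^{−1} = 1 (mod 13).
  i = 4 (α = 3): (3−6)(3−2)(3−10)(3−1) = (−3)·1·(−7)·2 = 42 ≡ 3, so v_4 = 3^{−1} = 9 (mod 13).
  i = 5 (α = 1): (1−6)(1−2)(1−10)(1−3) = (−5)·(−1)·(−9)·(−2) = 90 ≡ 12, so v_5 = 12^{−1} = 12 (mod 13).
  v = [2, 2, 1, 9, 12].
Step 2: syndromes of r = [0, 7, 1, 9, 2] (all sums mod 13).
  S_0 = Σ v_i r_i = 2·0 + 2·7 + 1·1 + 9·9 + 12·2 = 120 ≡ 3.
  S_1 = Σ v_i α_i r_i = 2·6·0 + 2·2·7 + 1·10·1 + 9·3·9 + 12·1·2 = 305 ≡ 6.
  α_i^2 mod 13 = [10, 4, 9, 9, 1].
  S_2 = Σ v_i α_i^2 r_i = 2·10·0 + 2·4·7 + 1·9·1 + 9·9·9 + 12·1·2 = 818 ≡ 12.
  S = (3, 6, 12) ≠ 0, so r is not a codeword (an error is present).
Step 3: locate the error. For a single error e at position i, S_ℓ = v_i·e·α_i^ℓ, so α_err = S_1/S_0.
  S_0^{−1} = 3^{−1} = 9 (mod 13), so α_err = 6·9 = 54 ≡ 2 = α_2. Error position i = 2.
  Consistency check: S_2/S_1 = 12·11 = 132 ≡ 2 = α_err ✓ (single-error assumption holds).
Step 4: error magnitude e = S_0/v_2 = S_0·∏_{j≠2}(α_2 − α_j) = 3·7 = 21 ≡ 8 (mod 13).
Step 5: correct position 2: c_2 = r_2 − e = 7 − 8 ≡ 12 (mod 13). Hence c = [0, 12, 1, 9, 2].
  Check: interpolating c through the α_i gives m(x) = 5 + 10·x (degree < 2) with m(α_i) = c_i for every i, so c is indeed a codeword.


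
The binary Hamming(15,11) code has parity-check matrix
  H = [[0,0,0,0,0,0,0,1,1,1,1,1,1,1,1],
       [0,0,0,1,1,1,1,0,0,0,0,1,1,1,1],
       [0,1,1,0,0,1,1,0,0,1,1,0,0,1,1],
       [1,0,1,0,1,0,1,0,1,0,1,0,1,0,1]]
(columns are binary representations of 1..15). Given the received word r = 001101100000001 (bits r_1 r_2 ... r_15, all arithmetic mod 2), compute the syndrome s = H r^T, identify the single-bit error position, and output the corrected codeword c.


s = (1, 0, 0, 1)^T, error position = 9, corrected codeword c = 001101101000001

Compute s = H r^T mod 2 one row at a time:
  s_1 = 0 + 0 + 0 + 0 + 0 + 0 + 0 + 1 = 1 ≡ 1 (mod 2).
  s_2 = 1 + 0 + 1 + 1 + 0 + 0 + 0 + 1 = 4 ≡ 0 (mod 2).
  s_3 = 0 + 1 + 1 + 1 + 0 + 0 + 0 + 1 = 4 ≡ 0 (mod 2).
  s_4 = 0 + 1 + 0 + 1 + 0 + 0 + 0 + 1 = 3 ≡ 1 (mod 2).
s = (1, 0, 0, 1)^T — this equals column 9 of H (binary 1001), so error is at position 9.
Correct: flip bit 9 of r = 001101100000001 to get c = 001101101000001.


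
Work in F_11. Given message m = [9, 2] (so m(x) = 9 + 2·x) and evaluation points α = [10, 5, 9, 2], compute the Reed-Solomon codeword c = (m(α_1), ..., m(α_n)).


c = [7, 8, 5, 2]

Message polynomial: m(x) = 9 + 2·x (mod 11).
For each evaluation point α_i, compute m(α_i) mod 11:
  α_1 = 10: Horner steps 2 → 7, so m(10) = 7.
  α_2 = 5: Horner steps 2 → 8, so m(5) = 8.
  α_3 = 9: Horner steps 2 → 5, so m(9) = 5.
  α_4 = 2: Horner steps 2 → 2, so m(2) = 2.
Codeword c = [7, 8, 5, 2] ∈ F_11^4.


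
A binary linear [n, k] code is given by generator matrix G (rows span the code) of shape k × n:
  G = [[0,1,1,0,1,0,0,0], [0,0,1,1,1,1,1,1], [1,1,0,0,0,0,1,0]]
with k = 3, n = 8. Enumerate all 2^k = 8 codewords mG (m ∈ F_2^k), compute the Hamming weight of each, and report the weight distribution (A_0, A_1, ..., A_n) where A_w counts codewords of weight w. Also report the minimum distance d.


Weight distribution: A_0 = 1, A_3 = 2, A_4 = 2, A_5 = 1, A_6 = 1, A_7 = 1. Minimum distance d = 3.

Enumerate all 2^3 = 8 messages m ∈ F_2^3.
For each, compute codeword c = mG in F_2^8, then tally its weight.
  m = 000 → c = 00000000, weight = 0.
  m = 100 → c = 01101000, weight = 3.
  m = 010 → c = 00111111, weight = 6.
  m = 110 → c = 01010111, weight = 5.
  m = 001 → c = 11000010, weight = 3.
  m = 101 → c = 10101010, weight = 4.
  m = 011 → c = 11111101, weight = 7.
  m = 111 → c = 10010101, weight = 4.
Tally weights:
  weight 0: 1 codewords.
  weight 3: 2 codewords.
  weight 4: 2 codewords.
  weight 5: 1 codewords.
  weight 6: 1 codewords.
  weight 7: 1 codewords.
Minimum distance d = smallest w > 0 with A_w > 0 = 3.
Sanity: Σ A_w = 8 = 2^3 = 8 ✓.


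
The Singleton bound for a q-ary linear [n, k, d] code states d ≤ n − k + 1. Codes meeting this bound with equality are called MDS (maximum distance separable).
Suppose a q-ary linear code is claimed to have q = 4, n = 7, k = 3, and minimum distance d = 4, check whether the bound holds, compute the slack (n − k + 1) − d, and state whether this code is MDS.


Singleton RHS = n − k + 1 = 5, slack = 1, bound satisfied, not MDS.

Singleton bound: d ≤ n − k + 1.
Here n = 7, k = 3, so n − k + 1 = 5.
Given d = 4, check d ≤ 5: YES.
Slack = (n − k + 1) − d = 1.
The code is NOT MDS (slack = 1 > 0).
Description: the claimed parameters are [7, 3, 4]_4; such a code would be non-MDS.


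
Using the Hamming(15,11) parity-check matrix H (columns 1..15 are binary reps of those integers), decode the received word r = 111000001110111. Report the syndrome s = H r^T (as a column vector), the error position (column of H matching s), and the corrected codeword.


s = (0, 1, 0, 0)^T, error position = 4, corrected codeword c = 111100001110111

Compute s = H r^T mod 2 one row at a time:
  s_1 = 0 + 1 + 1 + 1 + 0 + 1 + 1 + 1 = 6 ≡ 0 (mod 2).
  s_2 = 0 + 0 + 0 + 0 + 0 + 1 + 1 + 1 = 3 ≡ 1 (mod 2).
  s_3 = 1 + 1 + 0 + 0 + 1 + 1 + 1 + 1 = 6 ≡ 0 (mod 2).
  s_4 = 1 + 1 + 0 + 0 + 1 + 1 + 1 + 1 = 6 ≡ 0 (mod 2).
s = (0, 1, 0, 0)^T — this equals column 4 of H (binary 0100), so error is at position 4.
Correct: flip bit 4 of r = 111000001110111 to get c = 111100001110111.


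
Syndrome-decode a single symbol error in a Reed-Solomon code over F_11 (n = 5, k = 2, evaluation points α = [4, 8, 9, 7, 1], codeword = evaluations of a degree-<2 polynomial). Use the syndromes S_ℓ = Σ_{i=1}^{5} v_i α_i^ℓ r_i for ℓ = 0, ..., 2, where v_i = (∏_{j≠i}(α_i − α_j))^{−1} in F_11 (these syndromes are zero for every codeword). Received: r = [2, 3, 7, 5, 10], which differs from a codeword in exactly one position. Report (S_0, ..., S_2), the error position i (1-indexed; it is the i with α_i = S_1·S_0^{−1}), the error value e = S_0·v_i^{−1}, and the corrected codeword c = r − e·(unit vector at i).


S = (6, 4, 10), error at position 2, error magnitude e = 8, c = [2, 6, 7, 5, 10].

Step 1: column multipliers v_i = (∏_{j≠i}(α_i − α_j))^{−1} mod 11.
  i = 1 (α = 4): (4−8)(4−9)(4−7)(4−1) = (−4)·(−5)·(−3)·3 = −180 ≡ 7, so v_1 = 7^{−1} = 8 (mod 11).
  i = 2 (α = 8): (8−4)(8−9)(8−7)(8−1) = 4·(−1)·1·7 = −28 ≡ 5, so v_2 = 5^{−1} = 9 (mod 11).
  i = 3 (α = 9): (9−4)(9−8)(9−7)(9−1) = 5·1·2·8 = 80 ≡ 3, so v_3 = 3^{−1} = 4 (mod 11).
  i = 4 (α = 7): (7−4)(7−8)(7−9)(7−1) = 3·(−1)·(−2)·6 = 36 ≡ 3, so v_4 = 3^{−1} = 4 (mod 11).
  i = 5 (α = 1): (1−4)(1−8)(1−9)(1−7) = (−3)·(−7)·(−8)·(−6) = 1008 ≡ 7, so v_5 = 7^{−1} = 8 (mod 11).
  v = [8, 9, 4, 4, 8].
Step 2: syndromes of r = [2, 3, 7, 5, 10] (all sums mod 11).
  S_0 = Σ v_i r_i = 8·2 + 9·3 + 4·7 + 4·5 + 8·10 = 171 ≡ 6.
  S_1 = Σ v_i α_i r_i = 8·4·2 + 9·8·3 + 4·9·7 + 4·7·5 + 8·1·10 = 752 ≡ 4.
  α_i^2 mod 11 = [5, 9, 4, 5, 1].
  S_2 = Σ v_i α_i^2 r_i = 8·5·2 + 9·9·3 + 4·4·7 + 4·5·5 + 8·1·10 = 615 ≡ 10.
  S = (6, 4, 10) ≠ 0, so r is not a codeword (an error is present).
Step 3: locate the error. For a single error e at position i, S_ℓ = v_i·e·α_i^ℓ, so α_err = S_1/S_0.
  S_0^{−1} = 6^{−1} = 2 (mod 11), so α_err = 4·2 = 8 ≡ 8 = α_2. Error position i = 2.
  Consistency check: S_2/S_1 = 10·3 = 30 ≡ 8 = α_err ✓ (single-error assumption holds).
Step 4: error magnitude e = S_0/v_2 = S_0·∏_{j≠2}(α_2 − α_j) = 6·5 = 30 ≡ 8 (mod 11).
Step 5: correct position 2: c_2 = r_2 − e = 3 − 8 ≡ 6 (mod 11). Hence c = [2, 6, 7, 5, 10].
  Check: interpolating c through the α_i gives m(x) = 9 + 1·x (degree < 2) with m(α_i) = c_i for every i, so c is indeed a codeword.


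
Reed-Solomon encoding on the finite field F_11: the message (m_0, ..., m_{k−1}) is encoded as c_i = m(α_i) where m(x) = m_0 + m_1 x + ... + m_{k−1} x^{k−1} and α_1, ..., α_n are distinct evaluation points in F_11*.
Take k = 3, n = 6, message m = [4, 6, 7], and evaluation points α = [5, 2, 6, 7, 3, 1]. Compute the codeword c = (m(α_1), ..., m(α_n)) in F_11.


c = [0, 0, 6, 4, 8, 6]

Message polynomial: m(x) = 4 + 6·x + 7·x^2 (mod 11).
For each evaluation point α_i, compute m(α_i) mod 11:
  α_1 = 5: Horner steps 7 → 8 → 0, so m(5) = 0.
  α_2 = 2: Horner steps 7 → 9 → 0, so m(2) = 0.
  α_3 = 6: Horner steps 7 → 4 → 6, so m(6) = 6.
  α_4 = 7: Horner steps 7 → 0 → 4, so m(7) = 4.
  α_5 = 3: Horner steps 7 → 5 → 8, so m(3) = 8.
  α_6 = 1: Horner steps 7 → 2 → 6, so m(1) = 6.
Codeword c = [0, 0, 6, 4, 8, 6] ∈ F_11^6.
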